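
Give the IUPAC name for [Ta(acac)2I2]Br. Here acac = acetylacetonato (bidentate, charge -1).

The 1 bromide counter-ion carries a total charge of -1, so each complex ion is 1+.
Ligand charges: 2×acetylacetonato (-1 each), 2×iodo (-1 each); total -4. So Ta + (-4) = 1+, giving Ta = +5.
Ligands are named alphabetically: acetylacetonato before iodo.

bis(acetylacetonato)diiodotantalum(V) bromide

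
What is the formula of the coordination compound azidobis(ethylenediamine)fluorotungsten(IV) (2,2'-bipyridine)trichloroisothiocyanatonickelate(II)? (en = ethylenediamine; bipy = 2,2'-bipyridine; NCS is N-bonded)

Cation [W…]: ligand charges -2, W(IV) ⇒ ion charge 2+.
Anion [Ni…]: ligand charges -4, Ni(II) ⇒ ion charge 2−.
One 2+ cation balances one 2− anion.

[W(en)2F(N3)][Ni(bipy)Cl3(NCS)]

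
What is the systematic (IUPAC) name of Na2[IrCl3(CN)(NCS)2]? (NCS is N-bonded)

The 2 sodium counter-ions carry a total charge of +2, so each complex ion is 2−.
Ligand charges: 3×chloro (-1 each), 2×isothiocyanato (-1 each), 1×cyano (-1 each); total -6. So Ir + (-6) = 2−, giving Ir = +4.
The complex ion is anionic, so iridium takes the -ate form iridate(IV).

sodium trichlorocyanodiisothiocyanatoiridate(IV)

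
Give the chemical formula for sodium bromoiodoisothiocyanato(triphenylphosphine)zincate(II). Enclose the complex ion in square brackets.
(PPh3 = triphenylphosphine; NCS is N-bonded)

Ligands: 1 iodo (I, -1), 1 triphenylphosphine (PPh3, neutral), 1 bromo (Br, -1), 1 isothiocyanato (NCS, -1). Ligand charge sum = -3.
Charge balance with sodium (+1) requires 1 complex ion per 1 sodium.

Na[ZnBrI(NCS)(PPh3)]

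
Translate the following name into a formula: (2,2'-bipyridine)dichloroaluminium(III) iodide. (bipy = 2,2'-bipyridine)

[Al(bipy)Cl2]I

Ligands: 1 2,2'-bipyridine (bipy, neutral), 2 chloro (Cl, -1). Ligand charge sum = -2.
Charge balance with iodide (-1) requires 1 complex ion per 1 iodide.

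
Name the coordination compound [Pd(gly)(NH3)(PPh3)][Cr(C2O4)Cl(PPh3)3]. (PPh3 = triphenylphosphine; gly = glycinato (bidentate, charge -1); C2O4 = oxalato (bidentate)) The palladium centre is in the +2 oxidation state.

Both ions are complex: the cation is named first with the plain metal name, the anion second with the -ate form; each ion's ligands are alphabetised independently.
Pd is given as +2; the cation's ligand charges sum to -1, so the complex cation is 1+.
A 1:1 salt means the anion carries the equal and opposite charge, 1−.
Anion: ligand charges sum to -3; for the ion to be 1−, Cr = +2.

ammine(glycinato)(triphenylphosphine)palladium(II) chlorooxalatotris(triphenylphosphine)chromate(II)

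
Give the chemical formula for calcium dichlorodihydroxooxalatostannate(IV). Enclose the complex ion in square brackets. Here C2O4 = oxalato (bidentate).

Ca[Sn(C2O4)Cl2(OH)2]

Ligands: 2 chloro (Cl, -1), 2 hydroxo (OH, -1), 1 oxalato (C2O4, -2). Ligand charge sum = -6.
Charge balance with calcium (+2) requires 1 complex ion per 1 calcium.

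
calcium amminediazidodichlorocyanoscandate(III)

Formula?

Ligands: 2 chloro (Cl, -1), 1 ammine (NH3, neutral), 2 azido (N3, -1), 1 cyano (CN, -1). Ligand charge sum = -5.
With Sc in oxidation state +3, the complex ion is [Sc...]^2−.
Charge balance with calcium (+2) requires 1 complex ion per 1 calcium.

Ca[ScCl2(CN)(N3)2(NH3)]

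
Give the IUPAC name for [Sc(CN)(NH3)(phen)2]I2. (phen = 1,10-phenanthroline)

The 2 iodide counter-ions carry a total charge of -2, so each complex ion is 2+.
Ligand charges: 2×1,10-phenanthroline (neutral), 1×ammine (neutral), 1×cyano (-1 each); total -1. So Sc + (-1) = 2+, giving Sc = +3.
Ligands are named alphabetically: ammine before cyano before phenanthroline.

amminecyanobis(1,10-phenanthroline)scandium(III) iodide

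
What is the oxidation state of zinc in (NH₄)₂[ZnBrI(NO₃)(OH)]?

2 ammonium outside the brackets (+1 each) → the complex ion is 2−.
Ligand charges: 1×Br = -1; 1×NO3 = -1; 1×OH = -1; 1×I = -1; sum -4.
Zn + (-4) = 2− ⇒ Zn is +2.

+2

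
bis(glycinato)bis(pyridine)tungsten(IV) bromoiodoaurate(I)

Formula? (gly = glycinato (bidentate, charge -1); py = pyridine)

[W(gly)2(py)2][AuBrI]2

Cation [W…]: ligand charges -2, W(IV) ⇒ ion charge 2+.
Anion [Au…]: ligand charges -2, Au(I) ⇒ ion charge 1−.
One 2+ cation requires 2 of the 1− anion.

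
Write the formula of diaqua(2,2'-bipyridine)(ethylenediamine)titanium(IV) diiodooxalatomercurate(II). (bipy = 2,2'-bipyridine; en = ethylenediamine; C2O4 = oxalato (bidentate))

[Ti(bipy)(en)(H2O)2][Hg(C2O4)I2]2

Cation [Ti…]: ligand charges 0, Ti(IV) ⇒ ion charge 4+.
Anion [Hg…]: ligand charges -4, Hg(II) ⇒ ion charge 2−.
One 4+ cation requires 2 of the 2− anion.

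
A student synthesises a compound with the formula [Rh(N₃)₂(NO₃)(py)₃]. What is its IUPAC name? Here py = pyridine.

There is no counter-ion, so the complex is neutral overall.
Ligand charges: 1×nitrato (-1 each), 2×azido (-1 each), 3×pyridine (neutral); total -3. So Rh + (-3) = 0, giving Rh = +3.
Ligands are named alphabetically: azido before nitrato before pyridine.

diazidonitratotris(pyridine)rhodium(III)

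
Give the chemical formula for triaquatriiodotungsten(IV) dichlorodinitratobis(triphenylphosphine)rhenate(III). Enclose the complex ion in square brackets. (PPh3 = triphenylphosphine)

Cation [W…]: ligand charges -3, W(IV) ⇒ ion charge 1+.
Anion [Re…]: ligand charges -4, Re(III) ⇒ ion charge 1−.

[W(H2O)3I3][ReCl2(NO3)2(PPh3)2]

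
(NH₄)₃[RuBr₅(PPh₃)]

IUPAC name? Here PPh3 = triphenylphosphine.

The 3 ammonium counter-ions carry a total charge of +3, so each complex ion is 3−.
Ligand charges: 1×triphenylphosphine (neutral), 5×bromo (-1 each); total -5. So Ru + (-5) = 3−, giving Ru = +2.
The complex ion is anionic, so ruthenium takes the -ate form ruthenate(II).

ammonium pentabromo(triphenylphosphine)ruthenate(II)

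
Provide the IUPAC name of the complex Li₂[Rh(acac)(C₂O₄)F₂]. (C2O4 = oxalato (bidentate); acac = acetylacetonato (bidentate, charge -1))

The 2 lithium counter-ions carry a total charge of +2, so each complex ion is 2−.
Ligand charges: 1×oxalato (-2 each), 1×acetylacetonato (-1 each), 2×fluoro (-1 each); total -5. So Rh + (-5) = 2−, giving Rh = +3.
The complex ion is anionic, so rhodium takes the -ate form rhodate(III).

lithium (acetylacetonato)difluorooxalatorhodate(III)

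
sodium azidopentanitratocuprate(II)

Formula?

Ligands: 5 nitrato (NO3, -1), 1 azido (N3, -1). Ligand charge sum = -6.
Charge balance with sodium (+1) requires 1 complex ion per 4 sodium.

Na4[Cu(N3)(NO3)5]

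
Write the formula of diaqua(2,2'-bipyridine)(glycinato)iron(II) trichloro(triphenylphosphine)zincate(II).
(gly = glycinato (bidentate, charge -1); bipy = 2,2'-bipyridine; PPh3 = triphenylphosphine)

Cation [Fe…]: ligand charges -1, Fe(II) ⇒ ion charge 1+.
Anion [Zn…]: ligand charges -3, Zn(II) ⇒ ion charge 1−.

[Fe(bipy)(gly)(H2O)2][ZnCl3(PPh3)]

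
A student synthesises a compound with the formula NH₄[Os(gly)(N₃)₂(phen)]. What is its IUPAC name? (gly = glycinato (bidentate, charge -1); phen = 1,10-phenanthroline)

ammonium diazido(glycinato)(1,10-phenanthroline)osmate(II)

The 1 ammonium counter-ion carries a total charge of +1, so each complex ion is 1−.
Ligand charges: 2×azido (-1 each), 1×glycinato (-1 each), 1×1,10-phenanthroline (neutral); total -3. So Os + (-3) = 1−, giving Os = +2.
The complex ion is anionic, so osmium takes the -ate form osmate(II).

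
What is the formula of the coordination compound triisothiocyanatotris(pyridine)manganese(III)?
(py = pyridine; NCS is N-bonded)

[Mn(NCS)3(py)3]

Ligands: 3 pyridine (py, neutral), 3 isothiocyanato (NCS, -1). Ligand charge sum = -3.
With Mn in oxidation state +3, the complex ion is [Mn...].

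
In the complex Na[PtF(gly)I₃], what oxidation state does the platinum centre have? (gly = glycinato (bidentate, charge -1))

+4

1 sodium outside the brackets (+1 each) → the complex ion is 1−.
Ligand charges: 1×F = -1; 1×gly = -1; 3×I = -3; sum -5.
Pt + (-5) = 1− ⇒ Pt is +4.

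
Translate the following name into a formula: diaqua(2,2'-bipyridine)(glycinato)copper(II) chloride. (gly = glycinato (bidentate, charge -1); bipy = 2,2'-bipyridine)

Ligands: 1 glycinato (gly, -1), 2 aqua (H2O, neutral), 1 2,2'-bipyridine (bipy, neutral). Ligand charge sum = -1.
Charge balance with chloride (-1) requires 1 complex ion per 1 chloride.

[Cu(bipy)(gly)(H2O)2]Cl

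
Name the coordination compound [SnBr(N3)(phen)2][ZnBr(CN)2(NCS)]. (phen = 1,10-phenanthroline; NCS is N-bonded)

Both ions are complex: the cation is named first with the plain metal name, the anion second with the -ate form; each ion's ligands are alphabetised independently.
Zinc is always +2 in its complexes; the anion's ligand charges sum to -4, so the complex anion is 2−.
A 1:1 salt means the cation carries the equal and opposite charge, 2+.
Cation: ligand charges sum to -2; for the ion to be 2+, Sn = +4.

azidobromobis(1,10-phenanthroline)tin(IV) bromodicyanoisothiocyanatozincate(II)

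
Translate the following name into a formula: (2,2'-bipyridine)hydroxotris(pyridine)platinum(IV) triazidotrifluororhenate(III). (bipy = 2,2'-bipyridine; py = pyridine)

Cation [Pt…]: ligand charges -1, Pt(IV) ⇒ ion charge 3+.
Anion [Re…]: ligand charges -6, Re(III) ⇒ ion charge 3−.

[Pt(bipy)(OH)(py)3][ReF3(N3)3]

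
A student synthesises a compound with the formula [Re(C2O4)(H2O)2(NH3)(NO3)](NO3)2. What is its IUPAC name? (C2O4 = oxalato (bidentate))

amminediaquanitratooxalatorhenium(V) nitrate

The 2 nitrate counter-ions carry a total charge of -2, so each complex ion is 2+.
Ligand charges: 1×oxalato (-2 each), 2×aqua (neutral), 1×nitrato (-1 each), 1×ammine (neutral); total -3. So Re + (-3) = 2+, giving Re = +5.
Ligands are named alphabetically: ammine before aqua before nitrato before oxalato.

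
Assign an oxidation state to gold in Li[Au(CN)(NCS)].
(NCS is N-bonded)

+1

1 lithium outside the brackets (+1 each) → the complex ion is 1−.
Ligand charges: 1×CN = -1; 1×NCS = -1; sum -2.
Au + (-2) = 1− ⇒ Au is +1.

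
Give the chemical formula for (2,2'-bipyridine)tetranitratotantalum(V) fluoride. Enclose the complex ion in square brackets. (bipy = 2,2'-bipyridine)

Ligands: 4 nitrato (NO3, -1), 1 2,2'-bipyridine (bipy, neutral). Ligand charge sum = -4.
With Ta in oxidation state +5, the complex ion is [Ta...]^1+.
Charge balance with fluoride (-1) requires 1 complex ion per 1 fluoride.

[Ta(bipy)(NO3)4]F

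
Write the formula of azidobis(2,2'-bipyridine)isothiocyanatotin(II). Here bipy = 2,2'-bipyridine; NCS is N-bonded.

Ligands: 2 2,2'-bipyridine (bipy, neutral), 1 azido (N3, -1), 1 isothiocyanato (NCS, -1). Ligand charge sum = -2.
With Sn in oxidation state +2, the complex ion is [Sn...].

[Sn(bipy)2(N3)(NCS)]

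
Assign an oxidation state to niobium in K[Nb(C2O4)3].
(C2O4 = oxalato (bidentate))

1 potassium outside the brackets (+1 each) → the complex ion is 1−.
Ligand charges: 3×C2O4 = -6; sum -6.
Nb + (-6) = 1− ⇒ Nb is +5.

+5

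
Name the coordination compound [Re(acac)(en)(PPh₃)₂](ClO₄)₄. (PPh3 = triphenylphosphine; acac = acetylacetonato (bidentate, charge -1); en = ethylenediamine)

The 4 perchlorate counter-ions carry a total charge of -4, so each complex ion is 4+.
Ligand charges: 2×triphenylphosphine (neutral), 1×acetylacetonato (-1 each), 1×ethylenediamine (neutral); total -1. So Re + (-1) = 4+, giving Re = +5.
Ligands are named alphabetically: acetylacetonato before ethylenediamine before triphenylphosphine.

(acetylacetonato)(ethylenediamine)bis(triphenylphosphine)rhenium(V) perchlorate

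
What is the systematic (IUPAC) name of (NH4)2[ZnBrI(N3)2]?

ammonium diazidobromoiodozincate(II)

The 2 ammonium counter-ions carry a total charge of +2, so each complex ion is 2−.
Ligand charges: 1×iodo (-1 each), 2×azido (-1 each), 1×bromo (-1 each); total -4. So Zn + (-4) = 2−, giving Zn = +2.
The complex ion is anionic, so zinc takes the -ate form zincate(II).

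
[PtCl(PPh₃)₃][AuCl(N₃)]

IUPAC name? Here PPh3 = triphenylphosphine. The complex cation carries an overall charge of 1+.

chlorotris(triphenylphosphine)platinum(II) azidochloroaurate(I)

Both ions are complex: the cation is named first with the plain metal name, the anion second with the -ate form; each ion's ligands are alphabetised independently.
The complex cation is given as 1+; its ligand charges sum to -1, so Pt = +2.
A 1:1 salt means the anion carries the equal and opposite charge, 1−.
Anion: ligand charges sum to -2; for the ion to be 1−, Au = +1.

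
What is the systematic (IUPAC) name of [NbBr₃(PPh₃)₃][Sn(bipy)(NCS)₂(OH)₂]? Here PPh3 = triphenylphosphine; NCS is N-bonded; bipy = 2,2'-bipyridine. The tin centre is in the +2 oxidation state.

tribromotris(triphenylphosphine)niobium(V) (2,2'-bipyridine)dihydroxodiisothiocyanatostannate(II)

Both ions are complex: the cation is named first with the plain metal name, the anion second with the -ate form; each ion's ligands are alphabetised independently.
Sn is given as +2; the anion's ligand charges sum to -4, so the complex anion is 2−.
A 1:1 salt means the cation carries the equal and opposite charge, 2+.
Cation: ligand charges sum to -3; for the ion to be 2+, Nb = +5.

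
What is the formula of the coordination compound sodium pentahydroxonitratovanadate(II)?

Na4[V(NO3)(OH)5]

Ligands: 1 nitrato (NO3, -1), 5 hydroxo (OH, -1). Ligand charge sum = -6.
With V in oxidation state +2, the complex ion is [V...]^4−.
Charge balance with sodium (+1) requires 1 complex ion per 4 sodium.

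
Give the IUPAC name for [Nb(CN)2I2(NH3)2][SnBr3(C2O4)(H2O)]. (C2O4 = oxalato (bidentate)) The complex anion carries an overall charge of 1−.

diamminedicyanodiiodoniobium(V) aquatribromooxalatostannate(IV)

The complex anion is given as 1−; its ligand charges sum to -5, so Sn = +4.
A 1:1 salt means the cation carries the equal and opposite charge, 1+.
Cation: ligand charges sum to -4; for the ion to be 1+, Nb = +5.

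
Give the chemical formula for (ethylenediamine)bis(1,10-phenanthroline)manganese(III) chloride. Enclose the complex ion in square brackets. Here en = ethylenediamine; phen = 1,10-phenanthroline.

Ligands: 1 ethylenediamine (en, neutral), 2 1,10-phenanthroline (phen, neutral). Ligand charge sum = 0.
Charge balance with chloride (-1) requires 1 complex ion per 3 chloride.

[Mn(en)(phen)2]Cl3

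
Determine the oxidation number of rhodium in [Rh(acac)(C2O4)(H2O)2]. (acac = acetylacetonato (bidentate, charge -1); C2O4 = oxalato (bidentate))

No counter-ion: the bracketed complex is neutral.
Ligand charges: 2×H2O neutral; 1×acac = -1; 1×C2O4 = -2; sum -3.
Rh + (-3) = 0 ⇒ Rh is +3.

+3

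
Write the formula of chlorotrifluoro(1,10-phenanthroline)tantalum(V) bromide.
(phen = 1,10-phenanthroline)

Ligands: 1 chloro (Cl, -1), 1 1,10-phenanthroline (phen, neutral), 3 fluoro (F, -1). Ligand charge sum = -4.
With Ta in oxidation state +5, the complex ion is [Ta...]^1+.
Charge balance with bromide (-1) requires 1 complex ion per 1 bromide.

[TaClF3(phen)]Br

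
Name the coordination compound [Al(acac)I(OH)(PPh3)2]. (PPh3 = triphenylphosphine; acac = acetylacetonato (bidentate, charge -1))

There is no counter-ion, so the complex is neutral overall.
Ligand charges: 1×hydroxo (-1 each), 2×triphenylphosphine (neutral), 1×acetylacetonato (-1 each), 1×iodo (-1 each); total -3. So Al + (-3) = 0, giving Al = +3.
Ligands are named alphabetically: acetylacetonato before hydroxo before iodo before triphenylphosphine.

(acetylacetonato)hydroxoiodobis(triphenylphosphine)aluminium(III)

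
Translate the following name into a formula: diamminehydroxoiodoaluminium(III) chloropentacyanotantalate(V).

Cation [Al…]: ligand charges -2, Al(III) ⇒ ion charge 1+.
Anion [Ta…]: ligand charges -6, Ta(V) ⇒ ion charge 1−.

[AlI(NH3)2(OH)][TaCl(CN)5]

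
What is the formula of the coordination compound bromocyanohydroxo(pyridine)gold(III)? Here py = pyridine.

Ligands: 1 pyridine (py, neutral), 1 hydroxo (OH, -1), 1 cyano (CN, -1), 1 bromo (Br, -1). Ligand charge sum = -3.
With Au in oxidation state +3, the complex ion is [Au...].

[AuBr(CN)(OH)(py)]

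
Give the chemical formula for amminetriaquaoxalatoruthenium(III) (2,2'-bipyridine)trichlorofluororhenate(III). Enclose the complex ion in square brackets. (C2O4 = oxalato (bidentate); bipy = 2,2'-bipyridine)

Cation [Ru…]: ligand charges -2, Ru(III) ⇒ ion charge 1+.
Anion [Re…]: ligand charges -4, Re(III) ⇒ ion charge 1−.
One 1+ cation balances one 1− anion.

[Ru(C2O4)(H2O)3(NH3)][Re(bipy)Cl3F]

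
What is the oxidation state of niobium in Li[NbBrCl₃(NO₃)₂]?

1 lithium outside the brackets (+1 each) → the complex ion is 1−.
Ligand charges: 1×Br = -1; 2×NO3 = -2; 3×Cl = -3; sum -6.
Nb + (-6) = 1− ⇒ Nb is +5.

+5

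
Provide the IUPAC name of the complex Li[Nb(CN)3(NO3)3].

The 1 lithium counter-ion carries a total charge of +1, so each complex ion is 1−.
Ligand charges: 3×cyano (-1 each), 3×nitrato (-1 each); total -6. So Nb + (-6) = 1−, giving Nb = +5.
Ligands are named alphabetically: cyano before nitrato.
The complex ion is anionic, so niobium takes the -ate form niobate(V).

lithium tricyanotrinitratoniobate(V)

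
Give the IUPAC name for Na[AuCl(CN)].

sodium chlorocyanoaurate(I)

The 1 sodium counter-ion carries a total charge of +1, so each complex ion is 1−.
Ligand charges: 1×cyano (-1 each), 1×chloro (-1 each); total -2. So Au + (-2) = 1−, giving Au = +1.
The complex ion is anionic, so gold takes the -ate form aurate(I).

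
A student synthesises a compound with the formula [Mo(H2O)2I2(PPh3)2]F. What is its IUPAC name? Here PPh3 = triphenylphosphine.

diaquadiiodobis(triphenylphosphine)molybdenum(III) fluoride

The 1 fluoride counter-ion carries a total charge of -1, so each complex ion is 1+.
Ligand charges: 2×iodo (-1 each), 2×triphenylphosphine (neutral), 2×aqua (neutral); total -2. So Mo + (-2) = 1+, giving Mo = +3.
Ligands are named alphabetically: aqua before iodo before triphenylphosphine.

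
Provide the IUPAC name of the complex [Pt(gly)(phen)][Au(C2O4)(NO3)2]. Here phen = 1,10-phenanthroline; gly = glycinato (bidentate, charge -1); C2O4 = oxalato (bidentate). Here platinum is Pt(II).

Both ions are complex: the cation is named first with the plain metal name, the anion second with the -ate form; each ion's ligands are alphabetised independently.
Pt is given as +2; the cation's ligand charges sum to -1, so the complex cation is 1+.
A 1:1 salt means the anion carries the equal and opposite charge, 1−.
Anion: ligand charges sum to -4; for the ion to be 1−, Au = +3.

(glycinato)(1,10-phenanthroline)platinum(II) dinitratooxalatoaurate(III)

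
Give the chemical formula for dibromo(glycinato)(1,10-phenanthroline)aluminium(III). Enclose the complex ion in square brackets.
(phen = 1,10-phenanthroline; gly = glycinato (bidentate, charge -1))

[AlBr2(gly)(phen)]

Ligands: 1 1,10-phenanthroline (phen, neutral), 1 glycinato (gly, -1), 2 bromo (Br, -1). Ligand charge sum = -3.
With Al in oxidation state +3, the complex ion is [Al...].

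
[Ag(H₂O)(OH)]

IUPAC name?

aquahydroxosilver(I)

There is no counter-ion, so the complex is neutral overall.
Ligand charges: 1×aqua (neutral), 1×hydroxo (-1 each); total -1. So Ag + (-1) = 0, giving Ag = +1.
Ligands are named alphabetically: aqua before hydroxo.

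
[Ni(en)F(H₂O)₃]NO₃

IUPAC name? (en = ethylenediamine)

triaqua(ethylenediamine)fluoronickel(II) nitrate

The 1 nitrate counter-ion carries a total charge of -1, so each complex ion is 1+.
Ligand charges: 1×fluoro (-1 each), 1×ethylenediamine (neutral), 3×aqua (neutral); total -1. So Ni + (-1) = 1+, giving Ni = +2.
Ligands are named alphabetically: aqua before ethylenediamine before fluoro.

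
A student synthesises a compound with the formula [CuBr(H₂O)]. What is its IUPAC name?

There is no counter-ion, so the complex is neutral overall.
Ligand charges: 1×aqua (neutral), 1×bromo (-1 each); total -1. So Cu + (-1) = 0, giving Cu = +1.
Ligands are named alphabetically: aqua before bromo.

aquabromocopper(I)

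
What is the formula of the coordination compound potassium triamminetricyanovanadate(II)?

Ligands: 3 ammine (NH3, neutral), 3 cyano (CN, -1). Ligand charge sum = -3.
Charge balance with potassium (+1) requires 1 complex ion per 1 potassium.

K[V(CN)3(NH3)3]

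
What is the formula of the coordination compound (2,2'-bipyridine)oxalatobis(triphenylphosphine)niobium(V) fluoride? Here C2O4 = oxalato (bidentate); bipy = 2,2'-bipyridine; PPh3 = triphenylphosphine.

[Nb(bipy)(C2O4)(PPh3)2]F3

Ligands: 1 oxalato (C2O4, -2), 1 2,2'-bipyridine (bipy, neutral), 2 triphenylphosphine (PPh3, neutral). Ligand charge sum = -2.
With Nb in oxidation state +5, the complex ion is [Nb...]^3+.
Charge balance with fluoride (-1) requires 1 complex ion per 3 fluoride.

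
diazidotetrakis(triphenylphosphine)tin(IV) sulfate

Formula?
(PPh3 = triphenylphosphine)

Ligands: 4 triphenylphosphine (PPh3, neutral), 2 azido (N3, -1). Ligand charge sum = -2.
Charge balance with sulfate (-2) requires 1 complex ion per 1 sulfate.

[Sn(N3)2(PPh3)4]SO4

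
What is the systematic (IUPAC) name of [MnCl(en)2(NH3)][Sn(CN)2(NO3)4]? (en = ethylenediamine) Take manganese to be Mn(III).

amminechlorobis(ethylenediamine)manganese(III) dicyanotetranitratostannate(IV)

Mn is given as +3; the cation's ligand charges sum to -1, so the complex cation is 2+.
A 1:1 salt means the anion carries the equal and opposite charge, 2−.
Anion: ligand charges sum to -6; for the ion to be 2−, Sn = +4.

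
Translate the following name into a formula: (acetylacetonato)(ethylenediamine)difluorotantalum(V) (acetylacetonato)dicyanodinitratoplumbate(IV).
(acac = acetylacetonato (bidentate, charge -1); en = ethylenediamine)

Cation [Ta…]: ligand charges -3, Ta(V) ⇒ ion charge 2+.
Anion [Pb…]: ligand charges -5, Pb(IV) ⇒ ion charge 1−.
One 2+ cation requires 2 of the 1− anion.

[Ta(acac)(en)F2][Pb(acac)(CN)2(NO3)2]2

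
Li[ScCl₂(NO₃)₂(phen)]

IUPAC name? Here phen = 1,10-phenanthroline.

The 1 lithium counter-ion carries a total charge of +1, so each complex ion is 1−.
Ligand charges: 2×nitrato (-1 each), 1×1,10-phenanthroline (neutral), 2×chloro (-1 each); total -4. So Sc + (-4) = 1−, giving Sc = +3.
Ligands are named alphabetically: chloro before nitrato before phenanthroline.
The complex ion is anionic, so scandium takes the -ate form scandate(III).

lithium dichlorodinitrato(1,10-phenanthroline)scandate(III)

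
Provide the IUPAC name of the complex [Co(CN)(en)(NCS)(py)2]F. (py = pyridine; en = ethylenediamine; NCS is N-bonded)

The 1 fluoride counter-ion carries a total charge of -1, so each complex ion is 1+.
Ligand charges: 1×cyano (-1 each), 2×pyridine (neutral), 1×ethylenediamine (neutral), 1×isothiocyanato (-1 each); total -2. So Co + (-2) = 1+, giving Co = +3.
Ligands are named alphabetically: cyano before ethylenediamine before isothiocyanato before pyridine.

cyano(ethylenediamine)isothiocyanatobis(pyridine)cobalt(III) fluoride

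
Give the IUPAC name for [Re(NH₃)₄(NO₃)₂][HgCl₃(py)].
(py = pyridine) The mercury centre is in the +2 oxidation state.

Hg is given as +2; the anion's ligand charges sum to -3, so the complex anion is 1−.
A 1:1 salt means the cation carries the equal and opposite charge, 1+.
Cation: ligand charges sum to -2; for the ion to be 1+, Re = +3.

tetraamminedinitratorhenium(III) trichloro(pyridine)mercurate(II)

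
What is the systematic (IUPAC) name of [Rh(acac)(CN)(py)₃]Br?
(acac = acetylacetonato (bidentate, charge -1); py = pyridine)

(acetylacetonato)cyanotris(pyridine)rhodium(III) bromide

The 1 bromide counter-ion carries a total charge of -1, so each complex ion is 1+.
Ligand charges: 1×cyano (-1 each), 1×acetylacetonato (-1 each), 3×pyridine (neutral); total -2. So Rh + (-2) = 1+, giving Rh = +3.
Ligands are named alphabetically: acetylacetonato before cyano before pyridine.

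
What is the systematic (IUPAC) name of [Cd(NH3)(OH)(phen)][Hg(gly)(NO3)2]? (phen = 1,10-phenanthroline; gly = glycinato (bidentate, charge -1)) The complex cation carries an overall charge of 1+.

Both ions are complex: the cation is named first with the plain metal name, the anion second with the -ate form; each ion's ligands are alphabetised independently.
The complex cation is given as 1+; its ligand charges sum to -1, so Cd = +2.
A 1:1 salt means the anion carries the equal and opposite charge, 1−.
Anion: ligand charges sum to -3; for the ion to be 1−, Hg = +2.

amminehydroxo(1,10-phenanthroline)cadmium(II) (glycinato)dinitratomercurate(II)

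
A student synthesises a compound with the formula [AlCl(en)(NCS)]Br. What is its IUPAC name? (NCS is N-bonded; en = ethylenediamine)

chloro(ethylenediamine)isothiocyanatoaluminium(III) bromide

The 1 bromide counter-ion carries a total charge of -1, so each complex ion is 1+.
Ligand charges: 1×isothiocyanato (-1 each), 1×ethylenediamine (neutral), 1×chloro (-1 each); total -2. So Al + (-2) = 1+, giving Al = +3.
Ligands are named alphabetically: chloro before ethylenediamine before isothiocyanato.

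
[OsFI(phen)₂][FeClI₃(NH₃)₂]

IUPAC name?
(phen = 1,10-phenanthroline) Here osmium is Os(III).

Os is given as +3; the cation's ligand charges sum to -2, so the complex cation is 1+.
A 1:1 salt means the anion carries the equal and opposite charge, 1−.
Anion: ligand charges sum to -4; for the ion to be 1−, Fe = +3.

fluoroiodobis(1,10-phenanthroline)osmium(III) diamminechlorotriiodoferrate(III)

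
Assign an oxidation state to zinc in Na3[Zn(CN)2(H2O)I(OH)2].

+2

3 sodium outside the brackets (+1 each) → the complex ion is 3−.
Ligand charges: 2×CN = -2; 2×OH = -2; 1×H2O neutral; 1×I = -1; sum -5.
Zn + (-5) = 3− ⇒ Zn is +2.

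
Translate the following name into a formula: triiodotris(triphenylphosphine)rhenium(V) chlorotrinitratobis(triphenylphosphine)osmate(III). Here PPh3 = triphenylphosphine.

Cation [Re…]: ligand charges -3, Re(V) ⇒ ion charge 2+.
Anion [Os…]: ligand charges -4, Os(III) ⇒ ion charge 1−.
One 2+ cation requires 2 of the 1− anion.

[ReI3(PPh3)3][OsCl(NO3)3(PPh3)2]2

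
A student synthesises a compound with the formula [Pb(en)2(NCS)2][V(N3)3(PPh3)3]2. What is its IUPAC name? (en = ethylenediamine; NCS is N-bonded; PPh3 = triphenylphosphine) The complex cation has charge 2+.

bis(ethylenediamine)diisothiocyanatolead(IV) triazidotris(triphenylphosphine)vanadate(II)

Both ions are complex: the cation is named first with the plain metal name, the anion second with the -ate form; each ion's ligands are alphabetised independently.
The complex cation is given as 2+; its ligand charges sum to -2, so Pb = +4.
With 2 anions per cation, each anion must be 2/2 = 1−.
Anion: ligand charges sum to -3; for the ion to be 1−, V = +2.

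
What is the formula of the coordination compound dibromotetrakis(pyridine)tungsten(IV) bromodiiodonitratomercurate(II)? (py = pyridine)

[WBr2(py)4][HgBrI2(NO3)]

Cation [W…]: ligand charges -2, W(IV) ⇒ ion charge 2+.
Anion [Hg…]: ligand charges -4, Hg(II) ⇒ ion charge 2−.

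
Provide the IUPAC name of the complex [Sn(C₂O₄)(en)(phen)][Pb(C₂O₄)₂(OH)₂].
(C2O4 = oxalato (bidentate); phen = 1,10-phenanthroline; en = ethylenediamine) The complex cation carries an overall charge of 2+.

(ethylenediamine)oxalato(1,10-phenanthroline)tin(IV) dihydroxodioxalatoplumbate(IV)

The complex cation is given as 2+; its ligand charges sum to -2, so Sn = +4.
A 1:1 salt means the anion carries the equal and opposite charge, 2−.
Anion: ligand charges sum to -6; for the ion to be 2−, Pb = +4.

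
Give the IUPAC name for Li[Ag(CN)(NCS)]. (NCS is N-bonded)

The 1 lithium counter-ion carries a total charge of +1, so each complex ion is 1−.
Ligand charges: 1×isothiocyanato (-1 each), 1×cyano (-1 each); total -2. So Ag + (-2) = 1−, giving Ag = +1.
Ligands are named alphabetically: cyano before isothiocyanato.
The complex ion is anionic, so silver takes the -ate form argentate(I).

lithium cyanoisothiocyanatoargentate(I)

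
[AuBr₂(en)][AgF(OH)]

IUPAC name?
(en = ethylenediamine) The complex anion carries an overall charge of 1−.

The complex anion is given as 1−; its ligand charges sum to -2, so Ag = +1.
A 1:1 salt means the cation carries the equal and opposite charge, 1+.
Cation: ligand charges sum to -2; for the ion to be 1+, Au = +3.

dibromo(ethylenediamine)gold(III) fluorohydroxoargentate(I)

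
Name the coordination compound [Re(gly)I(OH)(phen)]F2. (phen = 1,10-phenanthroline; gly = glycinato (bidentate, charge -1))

(glycinato)hydroxoiodo(1,10-phenanthroline)rhenium(V) fluoride

The 2 fluoride counter-ions carry a total charge of -2, so each complex ion is 2+.
Ligand charges: 1×1,10-phenanthroline (neutral), 1×hydroxo (-1 each), 1×iodo (-1 each), 1×glycinato (-1 each); total -3. So Re + (-3) = 2+, giving Re = +5.
Ligands are named alphabetically: glycinato before hydroxo before iodo before phenanthroline.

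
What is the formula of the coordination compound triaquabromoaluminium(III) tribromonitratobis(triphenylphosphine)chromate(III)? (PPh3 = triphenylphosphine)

Cation [Al…]: ligand charges -1, Al(III) ⇒ ion charge 2+.
Anion [Cr…]: ligand charges -4, Cr(III) ⇒ ion charge 1−.
One 2+ cation requires 2 of the 1− anion.

[AlBr(H2O)3][CrBr3(NO3)(PPh3)2]2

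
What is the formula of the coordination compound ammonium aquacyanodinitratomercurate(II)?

NH4[Hg(CN)(H2O)(NO3)2]

Ligands: 1 aqua (H2O, neutral), 2 nitrato (NO3, -1), 1 cyano (CN, -1). Ligand charge sum = -3.
Charge balance with ammonium (+1) requires 1 complex ion per 1 ammonium.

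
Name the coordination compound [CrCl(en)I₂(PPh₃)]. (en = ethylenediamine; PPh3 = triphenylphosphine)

chloro(ethylenediamine)diiodo(triphenylphosphine)chromium(III)

There is no counter-ion, so the complex is neutral overall.
Ligand charges: 1×ethylenediamine (neutral), 1×chloro (-1 each), 2×iodo (-1 each), 1×triphenylphosphine (neutral); total -3. So Cr + (-3) = 0, giving Cr = +3.
Ligands are named alphabetically: chloro before ethylenediamine before iodo before triphenylphosphine.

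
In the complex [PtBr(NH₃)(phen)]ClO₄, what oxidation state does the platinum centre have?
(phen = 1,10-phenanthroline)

+2

1 perchlorate outside the brackets (-1 each) → the complex ion is 1+.
Ligand charges: 1×Br = -1; 1×phen neutral; 1×NH3 neutral; sum -1.
Pt + (-1) = 1+ ⇒ Pt is +2.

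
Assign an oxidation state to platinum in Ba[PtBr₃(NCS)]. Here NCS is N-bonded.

+2

1 barium outside the brackets (+2 each) → the complex ion is 2−.
Ligand charges: 3×Br = -3; 1×NCS = -1; sum -4.
Pt + (-4) = 2− ⇒ Pt is +2.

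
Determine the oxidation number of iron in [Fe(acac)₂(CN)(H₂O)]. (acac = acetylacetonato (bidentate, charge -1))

No counter-ion: the bracketed complex is neutral.
Ligand charges: 1×CN = -1; 2×acac = -2; 1×H2O neutral; sum -3.
Fe + (-3) = 0 ⇒ Fe is +3.

+3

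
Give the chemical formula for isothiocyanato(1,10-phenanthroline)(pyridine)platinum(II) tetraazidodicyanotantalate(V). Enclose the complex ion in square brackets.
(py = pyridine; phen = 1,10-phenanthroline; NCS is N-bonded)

[Pt(NCS)(phen)(py)][Ta(CN)2(N3)4]

Cation [Pt…]: ligand charges -1, Pt(II) ⇒ ion charge 1+.
Anion [Ta…]: ligand charges -6, Ta(V) ⇒ ion charge 1−.
One 1+ cation balances one 1− anion.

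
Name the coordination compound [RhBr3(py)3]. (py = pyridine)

tribromotris(pyridine)rhodium(III)

There is no counter-ion, so the complex is neutral overall.
Ligand charges: 3×pyridine (neutral), 3×bromo (-1 each); total -3. So Rh + (-3) = 0, giving Rh = +3.
Ligands are named alphabetically: bromo before pyridine.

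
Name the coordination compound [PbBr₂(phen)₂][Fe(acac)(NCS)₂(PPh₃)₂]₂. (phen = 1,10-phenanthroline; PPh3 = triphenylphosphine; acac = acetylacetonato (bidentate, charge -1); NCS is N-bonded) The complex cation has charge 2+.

dibromobis(1,10-phenanthroline)lead(IV) (acetylacetonato)diisothiocyanatobis(triphenylphosphine)ferrate(II)

The complex cation is given as 2+; its ligand charges sum to -2, so Pb = +4.
With 2 anions per cation, each anion must be 2/2 = 1−.
Anion: ligand charges sum to -3; for the ion to be 1−, Fe = +2.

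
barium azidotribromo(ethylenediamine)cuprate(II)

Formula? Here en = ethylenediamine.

Ligands: 3 bromo (Br, -1), 1 ethylenediamine (en, neutral), 1 azido (N3, -1). Ligand charge sum = -4.
With Cu in oxidation state +2, the complex ion is [Cu...]^2−.
Charge balance with barium (+2) requires 1 complex ion per 1 barium.

Ba[CuBr3(en)(N3)]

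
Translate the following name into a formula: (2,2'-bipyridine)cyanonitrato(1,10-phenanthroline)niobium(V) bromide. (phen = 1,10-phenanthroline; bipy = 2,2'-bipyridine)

[Nb(bipy)(CN)(NO3)(phen)]Br3

Ligands: 1 1,10-phenanthroline (phen, neutral), 1 nitrato (NO3, -1), 1 2,2'-bipyridine (bipy, neutral), 1 cyano (CN, -1). Ligand charge sum = -2.
With Nb in oxidation state +5, the complex ion is [Nb...]^3+.
Charge balance with bromide (-1) requires 1 complex ion per 3 bromide.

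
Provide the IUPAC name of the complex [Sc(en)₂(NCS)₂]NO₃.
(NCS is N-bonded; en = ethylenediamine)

The 1 nitrate counter-ion carries a total charge of -1, so each complex ion is 1+.
Ligand charges: 2×isothiocyanato (-1 each), 2×ethylenediamine (neutral); total -2. So Sc + (-2) = 1+, giving Sc = +3.
Ligands are named alphabetically: ethylenediamine before isothiocyanato.

bis(ethylenediamine)diisothiocyanatoscandium(III) nitrate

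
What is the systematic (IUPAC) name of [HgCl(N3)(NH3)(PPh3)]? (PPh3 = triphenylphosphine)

ammineazidochloro(triphenylphosphine)mercury(II)

There is no counter-ion, so the complex is neutral overall.
Ligand charges: 1×chloro (-1 each), 1×triphenylphosphine (neutral), 1×azido (-1 each), 1×ammine (neutral); total -2. So Hg + (-2) = 0, giving Hg = +2.
Ligands are named alphabetically: ammine before azido before chloro before triphenylphosphine.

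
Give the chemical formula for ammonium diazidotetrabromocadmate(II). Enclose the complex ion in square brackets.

Ligands: 2 azido (N3, -1), 4 bromo (Br, -1). Ligand charge sum = -6.
With Cd in oxidation state +2, the complex ion is [Cd...]^4−.
Charge balance with ammonium (+1) requires 1 complex ion per 4 ammonium.

(NH4)4[CdBr4(N3)2]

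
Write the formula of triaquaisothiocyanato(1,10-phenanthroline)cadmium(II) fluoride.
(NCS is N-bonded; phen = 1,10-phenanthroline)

[Cd(H2O)3(NCS)(phen)]F

Ligands: 1 isothiocyanato (NCS, -1), 1 1,10-phenanthroline (phen, neutral), 3 aqua (H2O, neutral). Ligand charge sum = -1.
Charge balance with fluoride (-1) requires 1 complex ion per 1 fluoride.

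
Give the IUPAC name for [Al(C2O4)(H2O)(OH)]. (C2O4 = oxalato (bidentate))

There is no counter-ion, so the complex is neutral overall.
Ligand charges: 1×hydroxo (-1 each), 1×aqua (neutral), 1×oxalato (-2 each); total -3. So Al + (-3) = 0, giving Al = +3.
Ligands are named alphabetically: aqua before hydroxo before oxalato.

aquahydroxooxalatoaluminium(III)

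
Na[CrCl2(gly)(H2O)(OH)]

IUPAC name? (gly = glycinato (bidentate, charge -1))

The 1 sodium counter-ion carries a total charge of +1, so each complex ion is 1−.
Ligand charges: 2×chloro (-1 each), 1×glycinato (-1 each), 1×aqua (neutral), 1×hydroxo (-1 each); total -4. So Cr + (-4) = 1−, giving Cr = +3.
The complex ion is anionic, so chromium takes the -ate form chromate(III).

sodium aquadichloro(glycinato)hydroxochromate(III)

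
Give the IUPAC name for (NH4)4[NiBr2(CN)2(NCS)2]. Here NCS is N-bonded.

ammonium dibromodicyanodiisothiocyanatonickelate(II)

The 4 ammonium counter-ions carry a total charge of +4, so each complex ion is 4−.
Ligand charges: 2×isothiocyanato (-1 each), 2×bromo (-1 each), 2×cyano (-1 each); total -6. So Ni + (-6) = 4−, giving Ni = +2.
The complex ion is anionic, so nickel takes the -ate form nickelate(II).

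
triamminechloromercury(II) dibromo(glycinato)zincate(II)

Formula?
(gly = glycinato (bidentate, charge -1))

Cation [Hg…]: ligand charges -1, Hg(II) ⇒ ion charge 1+.
Anion [Zn…]: ligand charges -3, Zn(II) ⇒ ion charge 1−.
One 1+ cation balances one 1− anion.

[HgCl(NH3)3][ZnBr2(gly)]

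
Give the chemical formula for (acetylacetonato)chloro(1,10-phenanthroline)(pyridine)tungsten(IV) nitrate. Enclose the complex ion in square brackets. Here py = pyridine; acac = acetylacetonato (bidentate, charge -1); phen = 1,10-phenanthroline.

Ligands: 1 pyridine (py, neutral), 1 chloro (Cl, -1), 1 acetylacetonato (acac, -1), 1 1,10-phenanthroline (phen, neutral). Ligand charge sum = -2.
With W in oxidation state +4, the complex ion is [W...]^2+.
Charge balance with nitrate (-1) requires 1 complex ion per 2 nitrate.

[W(acac)Cl(phen)(py)](NO3)2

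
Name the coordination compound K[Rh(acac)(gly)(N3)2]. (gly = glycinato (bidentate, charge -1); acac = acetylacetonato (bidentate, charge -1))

potassium (acetylacetonato)diazido(glycinato)rhodate(III)

The 1 potassium counter-ion carries a total charge of +1, so each complex ion is 1−.
Ligand charges: 2×azido (-1 each), 1×glycinato (-1 each), 1×acetylacetonato (-1 each); total -4. So Rh + (-4) = 1−, giving Rh = +3.
Ligands are named alphabetically: acetylacetonato before azido before glycinato.
The complex ion is anionic, so rhodium takes the -ate form rhodate(III).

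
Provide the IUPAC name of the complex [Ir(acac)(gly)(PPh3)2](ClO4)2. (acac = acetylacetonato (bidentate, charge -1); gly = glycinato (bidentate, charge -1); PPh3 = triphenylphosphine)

The 2 perchlorate counter-ions carry a total charge of -2, so each complex ion is 2+.
Ligand charges: 1×acetylacetonato (-1 each), 1×glycinato (-1 each), 2×triphenylphosphine (neutral); total -2. So Ir + (-2) = 2+, giving Ir = +4.
Ligands are named alphabetically: acetylacetonato before glycinato before triphenylphosphine.

(acetylacetonato)(glycinato)bis(triphenylphosphine)iridium(IV) perchlorate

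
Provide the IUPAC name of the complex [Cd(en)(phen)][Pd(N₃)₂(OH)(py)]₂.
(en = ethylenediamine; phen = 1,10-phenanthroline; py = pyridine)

(ethylenediamine)(1,10-phenanthroline)cadmium(II) diazidohydroxo(pyridine)palladate(II)

Both ions are complex: the cation is named first with the plain metal name, the anion second with the -ate form; each ion's ligands are alphabetised independently.
Cadmium is always +2 in its complexes; the cation's ligand charges sum to 0, so the complex cation is 2+.
With 2 anions per cation, each anion must be 2/2 = 1−.
Anion: ligand charges sum to -3; for the ion to be 1−, Pd = +2.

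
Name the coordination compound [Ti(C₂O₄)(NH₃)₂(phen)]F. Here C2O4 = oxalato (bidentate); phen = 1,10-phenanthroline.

The 1 fluoride counter-ion carries a total charge of -1, so each complex ion is 1+.
Ligand charges: 2×ammine (neutral), 1×oxalato (-2 each), 1×1,10-phenanthroline (neutral); total -2. So Ti + (-2) = 1+, giving Ti = +3.
Ligands are named alphabetically: ammine before oxalato before phenanthroline.

diammineoxalato(1,10-phenanthroline)titanium(III) fluoride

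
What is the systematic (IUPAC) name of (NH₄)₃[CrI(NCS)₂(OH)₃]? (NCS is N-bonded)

ammonium trihydroxoiododiisothiocyanatochromate(III)

The 3 ammonium counter-ions carry a total charge of +3, so each complex ion is 3−.
Ligand charges: 2×isothiocyanato (-1 each), 3×hydroxo (-1 each), 1×iodo (-1 each); total -6. So Cr + (-6) = 3−, giving Cr = +3.
The complex ion is anionic, so chromium takes the -ate form chromate(III).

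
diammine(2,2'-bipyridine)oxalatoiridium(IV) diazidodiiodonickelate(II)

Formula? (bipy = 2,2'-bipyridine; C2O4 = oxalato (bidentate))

[Ir(bipy)(C2O4)(NH3)2][NiI2(N3)2]

Cation [Ir…]: ligand charges -2, Ir(IV) ⇒ ion charge 2+.
Anion [Ni…]: ligand charges -4, Ni(II) ⇒ ion charge 2−.
One 2+ cation balances one 2− anion.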